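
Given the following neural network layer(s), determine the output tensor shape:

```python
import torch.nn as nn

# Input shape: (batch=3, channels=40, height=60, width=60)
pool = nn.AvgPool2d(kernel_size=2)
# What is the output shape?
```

Input: (3, 40, 60, 60) -> Output: (3, 40, 30, 30)

Answer: (3, 40, 30, 30)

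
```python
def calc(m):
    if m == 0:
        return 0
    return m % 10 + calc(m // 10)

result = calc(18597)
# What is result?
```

Sum of digits of 18597: 7 + 9 + 5 + 8 + 1 = 30

Answer: 30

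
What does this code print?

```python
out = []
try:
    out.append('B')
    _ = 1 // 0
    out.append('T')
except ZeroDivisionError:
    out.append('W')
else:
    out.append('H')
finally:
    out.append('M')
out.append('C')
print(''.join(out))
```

Execution trace: 'B' (try body) → 'W' (except ZeroDivisionError) → 'M' (finally) → 'C' (after the try/except). Output: BWMC

Answer: BWMC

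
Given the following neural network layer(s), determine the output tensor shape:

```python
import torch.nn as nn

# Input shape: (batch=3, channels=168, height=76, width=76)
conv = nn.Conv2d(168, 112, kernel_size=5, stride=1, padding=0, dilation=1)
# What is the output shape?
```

Input: (3, 168, 76, 76) -> Output: (3, 112, 72, 72)

Answer: (3, 112, 72, 72)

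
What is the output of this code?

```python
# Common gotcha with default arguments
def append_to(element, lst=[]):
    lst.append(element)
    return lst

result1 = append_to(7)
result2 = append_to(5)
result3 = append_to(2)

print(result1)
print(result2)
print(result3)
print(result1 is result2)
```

Key concept: mutable default argument gotcha.
Step by step:
`result1 = append_to(7)` → result1 = [7]
`result2 = append_to(5)` → result1 = [7, 5] (same object as result2); result2 = [7, 5] (same object as result1)
`result3 = append_to(2)` → result1 = [7, 5, 2] (same object as result2, result3); result2 = [7, 5, 2] (same object as result1, result3); result3 = [7, 5, 2] (same object as result1, result2)
`print(result1)` → prints [7, 5, 2]
`print(result2)` → prints [7, 5, 2]
`print(result3)` → prints [7, 5, 2]
`print(result1 is result2)` → prints True

Answer:
[7, 5, 2]
[7, 5, 2]
[7, 5, 2]
True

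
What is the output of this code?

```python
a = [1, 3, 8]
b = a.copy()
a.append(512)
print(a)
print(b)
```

Key concept: list.copy() creates independent copy.
Step by step:
`a = [1, 3, 8]` → a = [1, 3, 8]
`b = a.copy()` → b = [1, 3, 8]
`a.append(512)` → a = [1, 3, 8, 512]
`print(a)` → prints [1, 3, 8, 512]
`print(b)` → prints [1, 3, 8]

Answer:
[1, 3, 8, 512]
[1, 3, 8]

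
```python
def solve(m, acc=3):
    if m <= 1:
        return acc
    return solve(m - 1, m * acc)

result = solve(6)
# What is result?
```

Accumulator trace (n, acc): (6, 3) -> (5, 18) -> (4, 90) -> (3, 360) -> (2, 1080) -> (1, 2160) -> return 2160

Answer: 2160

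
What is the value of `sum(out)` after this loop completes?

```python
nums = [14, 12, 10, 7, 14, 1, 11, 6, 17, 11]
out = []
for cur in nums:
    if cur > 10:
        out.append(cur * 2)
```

Sum of doubled values > 10
`out` takes the values: [] → [28] → [28, 24] → [28, 24, 28] → [28, 24, 28, 22] → [28, 24, 28, 22, 34] → [28, 24, 28, 22, 34, 22]
So `sum(out)` = 158

Answer: 158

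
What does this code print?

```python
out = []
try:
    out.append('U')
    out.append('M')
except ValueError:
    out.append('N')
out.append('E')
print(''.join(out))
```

Execution trace: 'U' (try body) → 'M' (try body, no exception) → 'E' (after the try/except). Output: UME

Answer: UME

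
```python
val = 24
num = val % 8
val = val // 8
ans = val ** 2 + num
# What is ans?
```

Trace:
`val = 24` → val = 24
`num = val % 8` → num = 0
`val = val // 8` → val = 3
`ans = val ** 2 + num` → ans = 9
So ans = 9

Answer: 9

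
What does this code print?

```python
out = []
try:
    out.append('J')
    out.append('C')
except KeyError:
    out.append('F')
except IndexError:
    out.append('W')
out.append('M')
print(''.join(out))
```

Execution trace: 'J' (try body) → 'C' (try body, no exception) → 'M' (after the try/except). Output: JCM

Answer: JCM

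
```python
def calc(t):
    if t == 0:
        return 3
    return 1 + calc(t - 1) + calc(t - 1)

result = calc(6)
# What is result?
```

calc(t) = 1 + 2·calc(t-1), calc(0)=3. Closed form: (3+1)·2^6 - 1 = 255.

Answer: 255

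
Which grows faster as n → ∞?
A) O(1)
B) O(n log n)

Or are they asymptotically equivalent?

O(1) vs O(n log n): Higher order terms dominate.

Answer: B) O(n log n) grows faster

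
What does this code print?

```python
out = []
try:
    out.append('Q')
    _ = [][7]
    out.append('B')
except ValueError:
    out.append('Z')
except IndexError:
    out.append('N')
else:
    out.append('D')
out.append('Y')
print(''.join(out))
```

Execution trace: 'Q' (try body) → 'N' (except IndexError) → 'Y' (after the try/except). Output: QNY

Answer: QNY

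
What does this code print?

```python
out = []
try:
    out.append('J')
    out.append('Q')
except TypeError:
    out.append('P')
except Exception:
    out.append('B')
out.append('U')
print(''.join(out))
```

Execution trace: 'J' (try body) → 'Q' (try body, no exception) → 'U' (after the try/except). Output: JQU

Answer: JQU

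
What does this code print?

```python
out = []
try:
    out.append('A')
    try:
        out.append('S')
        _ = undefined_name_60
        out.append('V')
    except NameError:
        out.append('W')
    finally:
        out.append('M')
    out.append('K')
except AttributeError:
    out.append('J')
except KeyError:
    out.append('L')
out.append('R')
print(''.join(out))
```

Execution trace: 'A' (try body) → 'S' (inner try body) → 'W' (inner except NameError) → 'M' (inner finally) → 'K' (try body, no exception) → 'R' (after the try/except). Output: ASWMKR

Answer: ASWMKR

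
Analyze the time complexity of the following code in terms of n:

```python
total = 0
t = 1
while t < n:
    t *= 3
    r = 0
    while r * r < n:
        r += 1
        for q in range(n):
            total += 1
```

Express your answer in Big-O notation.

Each loop level contributes: log n × √n × n. Multiplying the contributions gives O(n√n log n).

Answer: O(n√n log n)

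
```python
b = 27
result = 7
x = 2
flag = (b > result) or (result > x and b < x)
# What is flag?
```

Trace:
`b = 27` → b = 27
`result = 7` → result = 7
`x = 2` → x = 2
`flag = (b > result) or (result > x and b < x)` → flag = True
So flag = True

Answer: True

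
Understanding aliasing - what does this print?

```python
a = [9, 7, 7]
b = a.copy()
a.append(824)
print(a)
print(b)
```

Key concept: list.copy() creates independent copy.
Step by step:
`a = [9, 7, 7]` → a = [9, 7, 7]
`b = a.copy()` → b = [9, 7, 7]
`a.append(824)` → a = [9, 7, 7, 824]
`print(a)` → prints [9, 7, 7, 824]
`print(b)` → prints [9, 7, 7]

Answer:
[9, 7, 7, 824]
[9, 7, 7]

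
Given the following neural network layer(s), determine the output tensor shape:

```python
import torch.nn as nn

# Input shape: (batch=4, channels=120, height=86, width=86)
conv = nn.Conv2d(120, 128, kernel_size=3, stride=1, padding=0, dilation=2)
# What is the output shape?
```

Input: (4, 120, 86, 86) -> Output: (4, 128, 82, 82)

Answer: (4, 128, 82, 82)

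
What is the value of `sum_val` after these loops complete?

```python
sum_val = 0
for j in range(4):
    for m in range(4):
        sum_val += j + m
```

Sum of all j+m for j,m in 4x4
`sum_val` takes the values: 0 → 1 → 3 → 6 → 7 → 9 → 12 → 16 → 18 → 21 → 25 → 30 → 33 → 37 → 42 → 48

Answer: 48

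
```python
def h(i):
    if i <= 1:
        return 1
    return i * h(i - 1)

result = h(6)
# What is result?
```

h(6) = 6 * 5 * 4 * 3 * 2 * 1 = 720

Answer: 720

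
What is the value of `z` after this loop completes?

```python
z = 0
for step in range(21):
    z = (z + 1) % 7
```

Increment mod 7, 21 times = 0
`z` takes the values: 0 → 1 → 2 → 3 → 4 → 5 → 6 → 0 → 1 → 2 → 3 → 4 → 5 → 6 → 0 → 1 → 2 → 3 → 4 → 5 → 6 → 0

Answer: 0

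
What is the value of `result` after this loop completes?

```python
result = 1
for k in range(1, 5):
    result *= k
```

4! = 24
`result` takes the values: 1 → 2 → 6 → 24

Answer: 24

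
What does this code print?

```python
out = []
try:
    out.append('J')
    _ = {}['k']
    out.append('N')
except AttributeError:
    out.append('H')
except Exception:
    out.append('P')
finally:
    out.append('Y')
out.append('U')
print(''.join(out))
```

Execution trace: 'J' (try body) → 'P' (except Exception) → 'Y' (finally) → 'U' (after the try/except). Output: JPYU

Answer: JPYU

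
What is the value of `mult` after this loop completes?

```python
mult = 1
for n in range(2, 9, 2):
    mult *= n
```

Product of even numbers 2 to 8
`mult` takes the values: 1 → 2 → 8 → 48 → 384

Answer: 384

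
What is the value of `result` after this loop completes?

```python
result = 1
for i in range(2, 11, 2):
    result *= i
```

Product of even numbers 2 to 10
`result` takes the values: 1 → 2 → 8 → 48 → 384 → 3840

Answer: 3840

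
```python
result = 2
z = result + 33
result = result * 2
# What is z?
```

Trace:
`result = 2` → result = 2
`z = result + 33` → z = 35
`result = result * 2` → result = 4
So z = 35

Answer: 35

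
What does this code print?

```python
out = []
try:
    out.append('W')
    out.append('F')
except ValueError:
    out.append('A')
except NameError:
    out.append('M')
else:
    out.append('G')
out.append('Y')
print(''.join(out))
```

Execution trace: 'W' (try body) → 'F' (try body, no exception) → 'G' (else) → 'Y' (after the try/except). Output: WFGY

Answer: WFGY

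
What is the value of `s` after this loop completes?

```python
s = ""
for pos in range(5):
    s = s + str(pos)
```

Concatenate digits 0 to 4
`s` takes the values: "" → "0" → "01" → "012" → "0123" → "01234"

Answer: "01234"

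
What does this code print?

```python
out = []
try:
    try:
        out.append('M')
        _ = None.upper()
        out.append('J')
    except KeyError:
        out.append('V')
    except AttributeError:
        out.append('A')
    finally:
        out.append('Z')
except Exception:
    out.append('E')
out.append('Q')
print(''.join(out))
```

Execution trace: 'M' (inner try body) → 'A' (inner except AttributeError) → 'Z' (inner finally) → 'Q' (after the try/except). Output: MAZQ

Answer: MAZQ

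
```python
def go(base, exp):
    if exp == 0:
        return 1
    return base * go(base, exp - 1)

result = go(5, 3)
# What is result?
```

go(5, 3) = 5 * 5 * 5 = 125

Answer: 125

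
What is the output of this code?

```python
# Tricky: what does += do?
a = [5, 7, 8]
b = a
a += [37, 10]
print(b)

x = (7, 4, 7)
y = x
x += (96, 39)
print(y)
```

Key concept: += behavior differs for mutable vs immutable.
Step by step:
`a = [5, 7, 8]` → a = [5, 7, 8]
`b = a` → b = [5, 7, 8] (same object as a)
`a += [37, 10]` → a = [5, 7, 8, 37, 10] (same object as b); b = [5, 7, 8, 37, 10] (same object as a)
`print(b)` → prints [5, 7, 8, 37, 10]
`x = (7, 4, 7)` → x = (7, 4, 7)
`y = x` → y = (7, 4, 7)
`x += (96, 39)` → x = (7, 4, 7, 96, 39)
`print(y)` → prints (7, 4, 7)

Answer:
[5, 7, 8, 37, 10]
(7, 4, 7)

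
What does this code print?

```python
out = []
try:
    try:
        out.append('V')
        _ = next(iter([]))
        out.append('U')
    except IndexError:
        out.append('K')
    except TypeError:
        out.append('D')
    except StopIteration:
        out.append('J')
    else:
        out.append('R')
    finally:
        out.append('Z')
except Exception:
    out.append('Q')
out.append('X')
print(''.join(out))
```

Execution trace: 'V' (inner try body) → 'J' (inner except StopIteration) → 'Z' (inner finally) → 'X' (after the try/except). Output: VJZX

Answer: VJZX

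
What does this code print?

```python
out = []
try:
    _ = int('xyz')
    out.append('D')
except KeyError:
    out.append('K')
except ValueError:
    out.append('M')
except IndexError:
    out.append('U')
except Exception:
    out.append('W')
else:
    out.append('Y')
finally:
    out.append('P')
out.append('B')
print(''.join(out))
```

Execution trace: 'M' (except ValueError) → 'P' (finally) → 'B' (after the try/except). Output: MPB

Answer: MPB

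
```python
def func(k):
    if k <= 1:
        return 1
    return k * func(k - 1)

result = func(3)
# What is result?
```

func(3) = 3 * 2 * 1 = 6

Answer: 6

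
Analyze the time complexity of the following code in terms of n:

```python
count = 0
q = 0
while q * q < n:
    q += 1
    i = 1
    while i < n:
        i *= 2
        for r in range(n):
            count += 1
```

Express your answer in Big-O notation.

Each loop level contributes: √n × log n × n. Multiplying the contributions gives O(n√n log n).

Answer: O(n√n log n)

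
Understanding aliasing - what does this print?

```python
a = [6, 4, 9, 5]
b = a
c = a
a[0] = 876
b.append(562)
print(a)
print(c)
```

Key concept: multiple aliases.
Step by step:
`a = [6, 4, 9, 5]` → a = [6, 4, 9, 5]
`b = a` → b = [6, 4, 9, 5] (same object as a)
`c = a` → c = [6, 4, 9, 5] (same object as a, b)
`a[0] = 876` → a = [876, 4, 9, 5] (same object as b, c); b = [876, 4, 9, 5] (same object as a, c); c = [876, 4, 9, 5] (same object as a, b)
`b.append(562)` → a = [876, 4, 9, 5, 562] (same object as b, c); b = [876, 4, 9, 5, 562] (same object as a, c); c = [876, 4, 9, 5, 562] (same object as a, b)
`print(a)` → prints [876, 4, 9, 5, 562]
`print(c)` → prints [876, 4, 9, 5, 562]

Answer:
[876, 4, 9, 5, 562]
[876, 4, 9, 5, 562]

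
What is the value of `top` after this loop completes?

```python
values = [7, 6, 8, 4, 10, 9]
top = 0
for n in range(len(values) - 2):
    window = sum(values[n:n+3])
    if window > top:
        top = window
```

Max sum of 3-element window in [7, 6, 8, 4, 10, 9]
`top` takes the values: 0 → 21 → 22 → 23

Answer: 23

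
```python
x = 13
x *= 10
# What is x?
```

Trace:
`x = 13` → x = 13
`x *= 10` → x = 130
So x = 130

Answer: 130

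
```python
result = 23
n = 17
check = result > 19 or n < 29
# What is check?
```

Trace:
`result = 23` → result = 23
`n = 17` → n = 17
`check = result > 19 or n < 29` → check = True
So check = True

Answer: True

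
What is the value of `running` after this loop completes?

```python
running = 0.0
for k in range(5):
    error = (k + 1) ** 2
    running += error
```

Sum of squared losses 1² + 2² + ... + 5²
`running` takes the values: 0.0 → 1.0 → 5.0 → 14.0 → 30.0 → 55.0

Answer: 55.0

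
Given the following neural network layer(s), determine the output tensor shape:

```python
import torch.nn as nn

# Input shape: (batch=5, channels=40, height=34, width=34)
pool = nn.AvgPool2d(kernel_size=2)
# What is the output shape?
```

Input: (5, 40, 34, 34) -> Output: (5, 40, 17, 17)

Answer: (5, 40, 17, 17)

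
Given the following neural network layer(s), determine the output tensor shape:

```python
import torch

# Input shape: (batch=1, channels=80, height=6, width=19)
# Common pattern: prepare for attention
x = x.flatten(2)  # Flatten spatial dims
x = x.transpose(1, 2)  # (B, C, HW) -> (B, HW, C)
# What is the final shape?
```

Input: (1, 80, 6, 19) -> after flatten(2): (1, 80, 114) -> Output: (1, 114, 80)

Answer: (1, 114, 80)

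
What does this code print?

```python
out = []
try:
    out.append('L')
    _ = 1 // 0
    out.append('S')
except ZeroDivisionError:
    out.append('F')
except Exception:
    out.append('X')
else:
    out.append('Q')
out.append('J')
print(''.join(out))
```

Execution trace: 'L' (try body) → 'F' (except ZeroDivisionError) → 'J' (after the try/except). Output: LFJ

Answer: LFJ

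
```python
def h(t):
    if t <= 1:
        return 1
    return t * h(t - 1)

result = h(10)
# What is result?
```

h(10) = 10 * 9 * 8 * 7 * 6 * 5 * 4 * 3 * 2 * 1 = 3628800

Answer: 3628800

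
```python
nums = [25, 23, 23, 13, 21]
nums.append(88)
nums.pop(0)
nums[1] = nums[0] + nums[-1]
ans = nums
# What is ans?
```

Trace:
`nums = [25, 23, 23, 13, 21]` → nums = [25, 23, 23, 13, 21]
`nums.append(88)` → nums = [25, 23, 23, 13, 21, 88]
`nums.pop(0)` → nums = [23, 23, 13, 21, 88]
`nums[1] = nums[0] + nums[-1]` → nums = [23, 111, 13, 21, 88]
`ans = nums` → ans = [23, 111, 13, 21, 88]
So ans = [23, 111, 13, 21, 88]

Answer: [23, 111, 13, 21, 88]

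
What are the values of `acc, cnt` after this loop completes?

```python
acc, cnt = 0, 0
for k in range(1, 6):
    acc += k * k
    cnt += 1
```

Sum of squares and count
`acc, cnt` takes the values: (0, 0) → (1, 0) → (1, 1) → (5, 1) → (5, 2) → (14, 2) → (14, 3) → (30, 3) → (30, 4) → (55, 4) → (55, 5)

Answer: 55, 5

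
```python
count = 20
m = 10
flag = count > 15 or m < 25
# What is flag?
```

Trace:
`count = 20` → count = 20
`m = 10` → m = 10
`flag = count > 15 or m < 25` → flag = True
So flag = True

Answer: True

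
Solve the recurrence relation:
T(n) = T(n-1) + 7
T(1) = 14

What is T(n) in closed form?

Unrolling: T(n) = T(1) + 7·(n-1) = 14 + 7(n-1) = 7n + 7.

Answer: T(n) = 7n + 7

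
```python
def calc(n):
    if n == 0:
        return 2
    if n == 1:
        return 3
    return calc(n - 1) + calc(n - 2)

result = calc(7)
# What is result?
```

Build up from base cases: calc(0)=2, calc(1)=3, calc(2)=5, calc(3)=8, calc(4)=13, calc(5)=21, calc(6)=34, ..., calc(7)=55

Answer: 55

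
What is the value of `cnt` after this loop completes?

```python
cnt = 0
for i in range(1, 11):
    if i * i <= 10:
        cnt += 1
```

Count numbers where i² ≤ 10
`cnt` takes the values: 0 → 1 → 2 → 3

Answer: 3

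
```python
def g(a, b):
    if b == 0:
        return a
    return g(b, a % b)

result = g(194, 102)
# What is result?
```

g(194, 102) -> g(102, 92) -> g(92, 10) -> g(10, 2) -> g(2, 0) -> 2

Answer: 2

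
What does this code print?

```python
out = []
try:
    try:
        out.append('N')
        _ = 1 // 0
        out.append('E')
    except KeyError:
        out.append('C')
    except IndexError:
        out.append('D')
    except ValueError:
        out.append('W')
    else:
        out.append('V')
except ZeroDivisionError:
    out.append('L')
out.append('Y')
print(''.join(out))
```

Execution trace: 'N' (try body) → 'L' (outer except ZeroDivisionError) → 'Y' (after the try/except). Output: NLY

Answer: NLY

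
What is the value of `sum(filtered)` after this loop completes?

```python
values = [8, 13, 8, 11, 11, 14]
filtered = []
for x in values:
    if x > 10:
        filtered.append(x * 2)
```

Sum of doubled values > 10
`filtered` takes the values: [] → [26] → [26, 22] → [26, 22, 22] → [26, 22, 22, 28]
So `sum(filtered)` = 98

Answer: 98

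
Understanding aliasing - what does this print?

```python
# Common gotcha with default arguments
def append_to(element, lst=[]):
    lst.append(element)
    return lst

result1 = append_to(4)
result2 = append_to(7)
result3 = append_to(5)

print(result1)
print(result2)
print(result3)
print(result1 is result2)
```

Key concept: mutable default argument gotcha.
Step by step:
`result1 = append_to(4)` → result1 = [4]
`result2 = append_to(7)` → result1 = [4, 7] (same object as result2); result2 = [4, 7] (same object as result1)
`result3 = append_to(5)` → result1 = [4, 7, 5] (same object as result2, result3); result2 = [4, 7, 5] (same object as result1, result3); result3 = [4, 7, 5] (same object as result1, result2)
`print(result1)` → prints [4, 7, 5]
`print(result2)` → prints [4, 7, 5]
`print(result3)` → prints [4, 7, 5]
`print(result1 is result2)` → prints True

Answer:
[4, 7, 5]
[4, 7, 5]
[4, 7, 5]
True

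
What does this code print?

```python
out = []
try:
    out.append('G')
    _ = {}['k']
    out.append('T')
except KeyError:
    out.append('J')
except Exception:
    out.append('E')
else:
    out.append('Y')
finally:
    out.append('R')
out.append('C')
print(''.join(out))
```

Execution trace: 'G' (try body) → 'J' (except KeyError) → 'R' (finally) → 'C' (after the try/except). Output: GJRC

Answer: GJRC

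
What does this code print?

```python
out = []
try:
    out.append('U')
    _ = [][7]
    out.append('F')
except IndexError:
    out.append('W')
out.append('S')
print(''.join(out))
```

Execution trace: 'U' (try body) → 'W' (except IndexError) → 'S' (after the try/except). Output: UWS

Answer: UWS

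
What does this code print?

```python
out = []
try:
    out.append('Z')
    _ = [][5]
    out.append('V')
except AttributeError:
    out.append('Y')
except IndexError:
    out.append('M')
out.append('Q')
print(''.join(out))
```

Execution trace: 'Z' (try body) → 'M' (except IndexError) → 'Q' (after the try/except). Output: ZMQ

Answer: ZMQ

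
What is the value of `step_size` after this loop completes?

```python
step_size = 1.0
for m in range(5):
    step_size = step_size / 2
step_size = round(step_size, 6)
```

Halving LR 5 times: 1 / 2^5
`step_size` takes the values: 1.0 → 0.5 → 0.25 → 0.125 → 0.0625 → 0.03125

Answer: 0.03125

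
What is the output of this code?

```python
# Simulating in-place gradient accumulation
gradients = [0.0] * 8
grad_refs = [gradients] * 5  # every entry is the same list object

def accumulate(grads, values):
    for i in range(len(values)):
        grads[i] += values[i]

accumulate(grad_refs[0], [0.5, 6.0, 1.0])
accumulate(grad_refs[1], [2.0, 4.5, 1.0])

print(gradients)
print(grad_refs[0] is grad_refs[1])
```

Key concept: gradient accumulation aliasing.
Step by step:
`gradients = [0.0] * 8` → gradients = [0.0, 0.0, 0.0, 0.0, 0.0, 0.0, 0.0, 0.0]
`grad_refs = [gradients] * 5` → grad_refs = [[0.0, 0.0, 0.0, 0.0, 0.0, 0.0, 0.0, 0.0], [0.0, 0.0, 0.0, 0.0, 0.0, 0.0, 0.0, 0.0], [0.0, 0.0, 0.0, 0.0, 0.0, 0.0, 0.0, 0.0], [0.0, 0.0, 0.0, 0.0, 0.0, 0.0, 0.0, 0.0], [0.0, 0.0, 0.0, 0.0, 0.0, 0.0, 0.0, 0.0]]
`accumulate(grad_refs[0], [0.5, 6.0, 1.0])` → gradients = [0.5, 6.0, 1.0, 0.0, 0.0, 0.0, 0.0, 0.0]; grad_refs = [[0.5, 6.0, 1.0, 0.0, 0.0, 0.0, 0.0, 0.0], [0.5, 6.0, 1.0, 0.0, 0.0, 0.0, 0.0, 0.0], [0.5, 6.0, 1.0, 0.0, 0.0, 0.0, 0.0, 0.0], [0.5, 6.0, 1.0, 0.0, 0.0, 0.0, 0.0, 0.0], [0.5, 6.0, 1.0, 0.0, 0.0, 0.0, 0.0, 0.0]]
`accumulate(grad_refs[1], [2.0, 4.5, 1.0])` → gradients = [2.5, 10.5, 2.0, 0.0, 0.0, 0.0, 0.0, 0.0]; grad_refs = [[2.5, 10.5, 2.0, 0.0, 0.0, 0.0, 0.0, 0.0], [2.5, 10.5, 2.0, 0.0, 0.0, 0.0, 0.0, 0.0], [2.5, 10.5, 2.0, 0.0, 0.0, 0.0, 0.0, 0.0], [2.5, 10.5, 2.0, 0.0, 0.0, 0.0, 0.0, 0.0], [2.5, 10.5, 2.0, 0.0, 0.0, 0.0, 0.0, 0.0]]
`print(gradients)` → prints [2.5, 10.5, 2.0, 0.0, 0.0, 0.0, 0.0, 0.0]
`print(grad_refs[0] is grad_refs[1])` → prints True

Answer:
[2.5, 10.5, 2.0, 0.0, 0.0, 0.0, 0.0, 0.0]
True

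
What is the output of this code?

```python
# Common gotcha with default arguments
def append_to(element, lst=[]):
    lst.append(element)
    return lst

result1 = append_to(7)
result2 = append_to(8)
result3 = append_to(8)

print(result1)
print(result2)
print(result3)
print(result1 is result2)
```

Key concept: mutable default argument gotcha.
Step by step:
`result1 = append_to(7)` → result1 = [7]
`result2 = append_to(8)` → result1 = [7, 8] (same object as result2); result2 = [7, 8] (same object as result1)
`result3 = append_to(8)` → result1 = [7, 8, 8] (same object as result2, result3); result2 = [7, 8, 8] (same object as result1, result3); result3 = [7, 8, 8] (same object as result1, result2)
`print(result1)` → prints [7, 8, 8]
`print(result2)` → prints [7, 8, 8]
`print(result3)` → prints [7, 8, 8]
`print(result1 is result2)` → prints True

Answer:
[7, 8, 8]
[7, 8, 8]
[7, 8, 8]
True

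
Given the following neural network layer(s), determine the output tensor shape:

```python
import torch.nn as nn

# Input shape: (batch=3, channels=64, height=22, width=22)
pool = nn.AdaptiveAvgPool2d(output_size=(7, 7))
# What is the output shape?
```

Input: (3, 64, 22, 22) -> Output: (3, 64, 7, 7)

Answer: (3, 64, 7, 7)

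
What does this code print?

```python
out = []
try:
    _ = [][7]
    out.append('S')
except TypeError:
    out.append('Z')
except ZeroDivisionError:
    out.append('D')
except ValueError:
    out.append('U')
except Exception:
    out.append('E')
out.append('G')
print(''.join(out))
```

Execution trace: 'E' (except Exception) → 'G' (after the try/except). Output: EG

Answer: EG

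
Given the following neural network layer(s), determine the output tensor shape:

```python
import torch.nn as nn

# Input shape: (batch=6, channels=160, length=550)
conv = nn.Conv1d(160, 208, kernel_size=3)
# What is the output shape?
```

Input: (6, 160, 550) -> Output: (6, 208, 548)

Answer: (6, 208, 548)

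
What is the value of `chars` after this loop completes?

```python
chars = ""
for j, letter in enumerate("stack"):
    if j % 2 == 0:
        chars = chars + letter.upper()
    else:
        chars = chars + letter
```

Uppercase even positions in 'stack'
`chars` takes the values: "" → "S" → "St" → "StA" → "StAc" → "StAcK"

Answer: "StAcK"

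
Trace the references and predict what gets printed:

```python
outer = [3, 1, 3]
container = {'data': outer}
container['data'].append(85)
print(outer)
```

Key concept: dict holds reference to list.
Step by step:
`outer = [3, 1, 3]` → outer = [3, 1, 3]
`container = {'data': outer}` → container = {'data': [3, 1, 3]}
`container['data'].append(85)` → outer = [3, 1, 3, 85]; container = {'data': [3, 1, 3, 85]}
`print(outer)` → prints [3, 1, 3, 85]

Answer: [3, 1, 3, 85]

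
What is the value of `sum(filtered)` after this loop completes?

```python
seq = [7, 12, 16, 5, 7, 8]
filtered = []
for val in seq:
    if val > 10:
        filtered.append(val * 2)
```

Sum of doubled values > 10
`filtered` takes the values: [] → [24] → [24, 32]
So `sum(filtered)` = 56

Answer: 56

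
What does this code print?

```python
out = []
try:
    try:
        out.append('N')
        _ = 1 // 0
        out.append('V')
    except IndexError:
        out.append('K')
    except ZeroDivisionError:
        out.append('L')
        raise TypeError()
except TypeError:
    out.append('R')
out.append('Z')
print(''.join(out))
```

Execution trace: 'N' (inner try body) → 'L' (inner except ZeroDivisionError) → 'R' (outer except TypeError) → 'Z' (after the try/except). Output: NLRZ

Answer: NLRZ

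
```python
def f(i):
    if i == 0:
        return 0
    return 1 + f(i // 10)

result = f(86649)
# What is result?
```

Count of digits of 86649: 5

Answer: 5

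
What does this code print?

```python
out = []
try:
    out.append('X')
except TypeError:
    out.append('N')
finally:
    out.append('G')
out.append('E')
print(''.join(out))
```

Execution trace: 'X' (try body, no exception) → 'G' (finally) → 'E' (after the try/except). Output: XGE

Answer: XGE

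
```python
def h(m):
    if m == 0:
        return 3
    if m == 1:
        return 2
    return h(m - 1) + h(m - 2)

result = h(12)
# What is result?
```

Build up from base cases: h(0)=3, h(1)=2, h(2)=5, h(3)=7, h(4)=12, h(5)=19, h(6)=31, ..., h(12)=555

Answer: 555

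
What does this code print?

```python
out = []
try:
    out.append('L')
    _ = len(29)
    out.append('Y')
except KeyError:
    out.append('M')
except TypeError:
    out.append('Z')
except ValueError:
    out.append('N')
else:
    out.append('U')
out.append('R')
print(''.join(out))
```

Execution trace: 'L' (try body) → 'Z' (except TypeError) → 'R' (after the try/except). Output: LZR

Answer: LZR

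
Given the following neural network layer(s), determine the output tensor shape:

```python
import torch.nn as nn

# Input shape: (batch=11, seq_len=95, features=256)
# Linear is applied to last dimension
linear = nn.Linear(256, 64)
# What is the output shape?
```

Input: (11, 95, 256) -> Output: (11, 95, 64)

Answer: (11, 95, 64)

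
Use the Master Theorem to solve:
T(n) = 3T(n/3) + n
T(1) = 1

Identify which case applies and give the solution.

a=3, b=3, f(n)=n. log_3(3) = 1. Since c=1 = 1, Case 2 applies: T(n) = Θ(n^log_b(a) · log n) = O(n log n).

Answer: O(n log n) - Case 2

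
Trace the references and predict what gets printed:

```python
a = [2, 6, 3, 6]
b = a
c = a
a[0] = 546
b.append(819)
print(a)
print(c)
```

Key concept: multiple aliases.
Step by step:
`a = [2, 6, 3, 6]` → a = [2, 6, 3, 6]
`b = a` → b = [2, 6, 3, 6] (same object as a)
`c = a` → c = [2, 6, 3, 6] (same object as a, b)
`a[0] = 546` → a = [546, 6, 3, 6] (same object as b, c); b = [546, 6, 3, 6] (same object as a, c); c = [546, 6, 3, 6] (same object as a, b)
`b.append(819)` → a = [546, 6, 3, 6, 819] (same object as b, c); b = [546, 6, 3, 6, 819] (same object as a, c); c = [546, 6, 3, 6, 819] (same object as a, b)
`print(a)` → prints [546, 6, 3, 6, 819]
`print(c)` → prints [546, 6, 3, 6, 819]

Answer:
[546, 6, 3, 6, 819]
[546, 6, 3, 6, 819]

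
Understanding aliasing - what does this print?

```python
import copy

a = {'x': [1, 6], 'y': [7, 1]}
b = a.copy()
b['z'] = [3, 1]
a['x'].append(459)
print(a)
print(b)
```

Key concept: shallow copy of dict with mutable values.
Step by step:
`a = {'x': [1, 6], 'y': [7, 1]}` → a = {'x': [1, 6], 'y': [7, 1]}
`b = a.copy()` → b = {'x': [1, 6], 'y': [7, 1]}
`b['z'] = [3, 1]` → b = {'x': [1, 6], 'y': [7, 1], 'z': [3, 1]}
`a['x'].append(459)` → a = {'x': [1, 6, 459], 'y': [7, 1]}; b = {'x': [1, 6, 459], 'y': [7, 1], 'z': [3, 1]}
`print(a)` → prints {'x': [1, 6, 459], 'y': [7, 1]}
`print(b)` → prints {'x': [1, 6, 459], 'y': [7, 1], 'z': [3, 1]}

Answer:
{'x': [1, 6, 459], 'y': [7, 1]}
{'x': [1, 6, 459], 'y': [7, 1], 'z': [3, 1]}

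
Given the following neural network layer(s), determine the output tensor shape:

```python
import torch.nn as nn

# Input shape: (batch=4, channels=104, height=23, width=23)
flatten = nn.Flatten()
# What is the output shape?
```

Input: (4, 104, 23, 23) -> Output: (4, 55016)

Answer: (4, 55016)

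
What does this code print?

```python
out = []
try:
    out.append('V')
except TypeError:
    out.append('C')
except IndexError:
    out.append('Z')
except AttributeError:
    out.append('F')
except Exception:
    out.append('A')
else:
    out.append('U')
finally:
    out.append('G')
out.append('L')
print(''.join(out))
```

Execution trace: 'V' (try body, no exception) → 'U' (else) → 'G' (finally) → 'L' (after the try/except). Output: VUGL

Answer: VUGL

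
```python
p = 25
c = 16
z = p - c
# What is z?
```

Trace:
`p = 25` → p = 25
`c = 16` → c = 16
`z = p - c` → z = 9
So z = 9

Answer: 9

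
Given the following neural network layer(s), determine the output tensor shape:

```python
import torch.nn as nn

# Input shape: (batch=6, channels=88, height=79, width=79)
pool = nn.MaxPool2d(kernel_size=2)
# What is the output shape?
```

Input: (6, 88, 79, 79) -> Output: (6, 88, 39, 39)

Answer: (6, 88, 39, 39)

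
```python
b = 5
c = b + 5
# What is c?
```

Trace:
`b = 5` → b = 5
`c = b + 5` → c = 10
So c = 10

Answer: 10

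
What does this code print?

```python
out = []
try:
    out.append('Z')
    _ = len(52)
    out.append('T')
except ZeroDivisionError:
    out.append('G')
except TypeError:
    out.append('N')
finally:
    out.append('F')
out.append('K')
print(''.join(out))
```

Execution trace: 'Z' (try body) → 'N' (except TypeError) → 'F' (finally) → 'K' (after the try/except). Output: ZNFK

Answer: ZNFK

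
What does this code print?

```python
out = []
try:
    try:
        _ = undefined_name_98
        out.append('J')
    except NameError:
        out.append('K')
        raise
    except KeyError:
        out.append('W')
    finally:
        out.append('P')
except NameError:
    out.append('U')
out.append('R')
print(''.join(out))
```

Execution trace: 'K' (inner except NameError) → 'P' (inner finally) → 'U' (outer except NameError) → 'R' (after the try/except). Output: KPUR

Answer: KPUR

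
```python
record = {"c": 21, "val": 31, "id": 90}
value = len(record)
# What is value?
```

Trace:
`record = {"c": 21, "val": 31, "id": 90}` → record = {'c': 21, 'val': 31, 'id': 90}
`value = len(record)` → value = 3
So value = 3

Answer: 3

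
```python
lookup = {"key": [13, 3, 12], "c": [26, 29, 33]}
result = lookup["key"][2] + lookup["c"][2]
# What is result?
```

Trace:
`lookup = {"key": [13, 3, 12], "c": [26, 29, 33]}` → lookup = {'key': [13, 3, 12], 'c': [26, 29, 33]}
`result = lookup["key"][2] + lookup["c"][2]` → result = 45
So result = 45

Answer: 45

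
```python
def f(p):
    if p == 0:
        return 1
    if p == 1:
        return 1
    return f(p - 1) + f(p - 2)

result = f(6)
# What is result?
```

Build up from base cases: f(0)=1, f(1)=1, f(2)=2, f(3)=3, f(4)=5, f(5)=8, f(6)=13

Answer: 13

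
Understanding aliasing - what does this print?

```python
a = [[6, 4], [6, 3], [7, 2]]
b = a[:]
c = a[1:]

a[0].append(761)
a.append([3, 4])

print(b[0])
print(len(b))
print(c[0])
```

Key concept: slice with nested mutation.
Step by step:
`a = [[6, 4], [6, 3], [7, 2]]` → a = [[6, 4], [6, 3], [7, 2]]
`b = a[:]` → b = [[6, 4], [6, 3], [7, 2]]
`c = a[1:]` → c = [[6, 3], [7, 2]]
`a[0].append(761)` → a = [[6, 4, 761], [6, 3], [7, 2]]; b = [[6, 4, 761], [6, 3], [7, 2]]
`a.append([3, 4])` → a = [[6, 4, 761], [6, 3], [7, 2], [3, 4]]
`print(b[0])` → prints [6, 4, 761]
`print(len(b))` → prints 3
`print(c[0])` → prints [6, 3]

Answer:
[6, 4, 761]
3
[6, 3]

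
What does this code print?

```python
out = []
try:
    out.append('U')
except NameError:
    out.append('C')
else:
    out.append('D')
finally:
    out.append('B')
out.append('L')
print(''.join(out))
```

Execution trace: 'U' (try body, no exception) → 'D' (else) → 'B' (finally) → 'L' (after the try/except). Output: UDBL

Answer: UDBL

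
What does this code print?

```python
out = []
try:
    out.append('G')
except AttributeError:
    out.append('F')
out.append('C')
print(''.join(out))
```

Execution trace: 'G' (try body, no exception) → 'C' (after the try/except). Output: GC

Answer: GC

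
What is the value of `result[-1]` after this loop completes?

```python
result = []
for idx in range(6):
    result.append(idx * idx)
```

Last element of squares 0 to 5
`result` takes the values: [] → [0] → [0, 1] → [0, 1, 4] → [0, 1, 4, 9] → [0, 1, 4, 9, 16] → [0, 1, 4, 9, 16, 25]
So `result[-1]` = 25

Answer: 25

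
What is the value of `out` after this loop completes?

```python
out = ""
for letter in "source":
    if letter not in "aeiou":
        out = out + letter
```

Remove vowels from 'source'
`out` takes the values: "" → "s" → "sr" → "src"

Answer: "src"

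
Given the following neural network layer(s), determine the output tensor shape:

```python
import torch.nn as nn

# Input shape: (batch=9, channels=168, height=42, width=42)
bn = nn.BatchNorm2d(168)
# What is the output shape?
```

Input: (9, 168, 42, 42) -> Output: (9, 168, 42, 42)

Answer: (9, 168, 42, 42)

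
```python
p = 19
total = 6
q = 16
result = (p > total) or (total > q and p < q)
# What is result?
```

Trace:
`p = 19` → p = 19
`total = 6` → total = 6
`q = 16` → q = 16
`result = (p > total) or (total > q and p < q)` → result = True
So result = True

Answer: True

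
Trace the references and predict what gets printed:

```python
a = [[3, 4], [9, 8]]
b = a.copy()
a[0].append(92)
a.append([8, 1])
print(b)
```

Key concept: shallow copy with nested lists.
Step by step:
`a = [[3, 4], [9, 8]]` → a = [[3, 4], [9, 8]]
`b = a.copy()` → b = [[3, 4], [9, 8]]
`a[0].append(92)` → a = [[3, 4, 92], [9, 8]]; b = [[3, 4, 92], [9, 8]]
`a.append([8, 1])` → a = [[3, 4, 92], [9, 8], [8, 1]]
`print(b)` → prints [[3, 4, 92], [9, 8]]

Answer: [[3, 4, 92], [9, 8]]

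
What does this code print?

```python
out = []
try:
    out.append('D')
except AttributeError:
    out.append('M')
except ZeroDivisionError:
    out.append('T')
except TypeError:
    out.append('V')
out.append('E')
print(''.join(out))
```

Execution trace: 'D' (try body, no exception) → 'E' (after the try/except). Output: DE

Answer: DE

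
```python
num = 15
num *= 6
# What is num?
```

Trace:
`num = 15` → num = 15
`num *= 6` → num = 90
So num = 90

Answer: 90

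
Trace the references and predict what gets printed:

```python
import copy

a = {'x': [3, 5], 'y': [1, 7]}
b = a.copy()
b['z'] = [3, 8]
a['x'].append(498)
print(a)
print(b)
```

Key concept: shallow copy of dict with mutable values.
Step by step:
`a = {'x': [3, 5], 'y': [1, 7]}` → a = {'x': [3, 5], 'y': [1, 7]}
`b = a.copy()` → b = {'x': [3, 5], 'y': [1, 7]}
`b['z'] = [3, 8]` → b = {'x': [3, 5], 'y': [1, 7], 'z': [3, 8]}
`a['x'].append(498)` → a = {'x': [3, 5, 498], 'y': [1, 7]}; b = {'x': [3, 5, 498], 'y': [1, 7], 'z': [3, 8]}
`print(a)` → prints {'x': [3, 5, 498], 'y': [1, 7]}
`print(b)` → prints {'x': [3, 5, 498], 'y': [1, 7], 'z': [3, 8]}

Answer:
{'x': [3, 5, 498], 'y': [1, 7]}
{'x': [3, 5, 498], 'y': [1, 7], 'z': [3, 8]}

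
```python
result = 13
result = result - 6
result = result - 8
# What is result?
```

Trace:
`result = 13` → result = 13
`result = result - 6` → result = 7
`result = result - 8` → result = -1
So result = -1

Answer: -1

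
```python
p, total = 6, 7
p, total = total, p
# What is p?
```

Trace:
`p, total = 6, 7` → p = 6; total = 7
`p, total = total, p` → p = 7; total = 6
So p = 7

Answer: 7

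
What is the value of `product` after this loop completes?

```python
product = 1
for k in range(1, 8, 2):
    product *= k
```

Product of 1, 3, 5, ... up to 7
`product` takes the values: 1 → 3 → 15 → 105

Answer: 105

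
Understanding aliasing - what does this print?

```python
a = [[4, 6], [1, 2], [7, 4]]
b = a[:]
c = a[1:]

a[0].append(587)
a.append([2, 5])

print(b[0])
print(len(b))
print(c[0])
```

Key concept: slice with nested mutation.
Step by step:
`a = [[4, 6], [1, 2], [7, 4]]` → a = [[4, 6], [1, 2], [7, 4]]
`b = a[:]` → b = [[4, 6], [1, 2], [7, 4]]
`c = a[1:]` → c = [[1, 2], [7, 4]]
`a[0].append(587)` → a = [[4, 6, 587], [1, 2], [7, 4]]; b = [[4, 6, 587], [1, 2], [7, 4]]
`a.append([2, 5])` → a = [[4, 6, 587], [1, 2], [7, 4], [2, 5]]
`print(b[0])` → prints [4, 6, 587]
`print(len(b))` → prints 3
`print(c[0])` → prints [1, 2]

Answer:
[4, 6, 587]
3
[1, 2]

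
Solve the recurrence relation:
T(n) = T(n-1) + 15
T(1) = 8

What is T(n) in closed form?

Unrolling: T(n) = T(1) + 15·(n-1) = 8 + 15(n-1) = 15n - 7.

Answer: T(n) = 15n - 7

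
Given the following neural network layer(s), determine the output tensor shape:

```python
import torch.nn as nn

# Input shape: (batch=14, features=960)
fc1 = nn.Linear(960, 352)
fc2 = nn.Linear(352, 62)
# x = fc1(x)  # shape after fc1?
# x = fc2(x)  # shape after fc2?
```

Input: (14, 960) -> after fc1: (14, 352) -> Output: (14, 62)

Answer: (14, 62)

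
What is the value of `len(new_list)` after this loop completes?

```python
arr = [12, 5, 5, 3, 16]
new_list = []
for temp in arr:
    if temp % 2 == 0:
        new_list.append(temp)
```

Count even numbers in [12, 5, 5, 3, 16]
`new_list` takes the values: [] → [12] → [12, 16]
So `len(new_list)` = 2

Answer: 2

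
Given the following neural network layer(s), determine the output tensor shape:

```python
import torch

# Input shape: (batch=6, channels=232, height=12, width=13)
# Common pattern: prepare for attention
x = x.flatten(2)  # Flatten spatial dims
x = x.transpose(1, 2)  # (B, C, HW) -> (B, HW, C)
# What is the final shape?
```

Input: (6, 232, 12, 13) -> after flatten(2): (6, 232, 156) -> Output: (6, 156, 232)

Answer: (6, 156, 232)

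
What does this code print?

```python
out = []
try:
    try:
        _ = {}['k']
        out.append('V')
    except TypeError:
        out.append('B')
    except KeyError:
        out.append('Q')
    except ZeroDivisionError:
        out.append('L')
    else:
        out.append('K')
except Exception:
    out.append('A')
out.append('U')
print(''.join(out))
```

Execution trace: 'Q' (inner except KeyError) → 'U' (after the try/except). Output: QU

Answer: QU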